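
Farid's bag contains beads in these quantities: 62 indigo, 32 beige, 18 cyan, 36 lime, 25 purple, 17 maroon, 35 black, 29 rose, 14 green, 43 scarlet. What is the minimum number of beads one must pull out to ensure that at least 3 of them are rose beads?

In the worst case for collecting rose beads, every non-rose bead comes out first.
There are 62 + 32 + 18 + 36 + 25 + 17 + 35 + 14 + 43 = 282 non-rose beads altogether.
After those, each further bead must be rose, so 282 + 3 = 285 draws guarantee 3 rose beads.

285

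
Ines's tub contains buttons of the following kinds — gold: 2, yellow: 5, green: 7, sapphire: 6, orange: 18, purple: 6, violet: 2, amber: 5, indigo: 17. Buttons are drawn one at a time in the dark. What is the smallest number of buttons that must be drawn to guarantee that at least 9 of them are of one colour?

50

An adversary could hand out at most 8 buttons per colour (7 colours run out sooner): 2 + 5 + 7 + 6 + 8 + 6 + 2 + 5 + 8 = 49 buttons and still no colour has 9.
By pigeonhole, one more button lands in a colour already at 8, so 50 draws are enough and 49 are not.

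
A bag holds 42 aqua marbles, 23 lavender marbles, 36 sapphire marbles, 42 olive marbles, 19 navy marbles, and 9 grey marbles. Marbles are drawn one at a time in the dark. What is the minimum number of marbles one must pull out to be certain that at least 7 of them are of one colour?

37

An adversary could hand out at most 6 marbles per colour: 6 + 6 + 6 + 6 + 6 + 6 = 36 marbles and still no colour has 7.
By pigeonhole, one more marble lands in a colour already at 6, so 37 draws are enough and 36 are not.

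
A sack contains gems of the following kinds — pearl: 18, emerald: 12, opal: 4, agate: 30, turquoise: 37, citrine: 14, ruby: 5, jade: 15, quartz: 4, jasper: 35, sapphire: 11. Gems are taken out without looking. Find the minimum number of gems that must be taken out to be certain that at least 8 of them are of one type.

70

An adversary could hand out at most 7 gems per type (opal, ruby, quartz run out sooner): 7 + 7 + 4 + 7 + 7 + 7 + 5 + 7 + 4 + 7 + 7 = 69 gems and still no type has 8.
One more gem lands in a type already at 7, so 70 draws are enough and 69 are not.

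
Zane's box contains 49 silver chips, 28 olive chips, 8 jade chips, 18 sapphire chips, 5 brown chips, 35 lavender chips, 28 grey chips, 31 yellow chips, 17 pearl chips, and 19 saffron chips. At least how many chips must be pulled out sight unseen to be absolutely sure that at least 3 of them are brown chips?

In the worst case for collecting brown chips, every non-brown chip comes out first.
There are 49 + 28 + 8 + 18 + 35 + 28 + 31 + 17 + 19 = 233 non-brown chips altogether.
After those, each further chip must be brown, so 233 + 3 = 236 draws guarantee 3 brown chips.

236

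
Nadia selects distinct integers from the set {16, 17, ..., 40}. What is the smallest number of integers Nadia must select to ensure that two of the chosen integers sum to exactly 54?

Two chosen integers sum to 54 exactly when both halves of some pair {x, 54−x} with 16 ≤ x ≤ 54−x ≤ 38 are chosen — 11 such pairs.
The remaining 3 elements (those with no distinct partner in range) can never complete a 54-sum, so the worst case takes all of them and one from each pair: 3 + 11 = 14.
The 15th integer has to be the second member of some pair, so 14 + 1 = 15.

15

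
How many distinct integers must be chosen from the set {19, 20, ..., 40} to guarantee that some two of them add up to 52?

Two chosen integers sum to 52 exactly when both halves of some pair {x, 52−x} with 19 ≤ x ≤ 52−x ≤ 33 are chosen — 7 such pairs.
The remaining 8 elements (those with no distinct partner in range) can never complete a 52-sum, so the worst case takes all of them and one from each pair: 8 + 7 = 15.
The 16th integer has to be the second member of some pair, so 15 + 1 = 16.

16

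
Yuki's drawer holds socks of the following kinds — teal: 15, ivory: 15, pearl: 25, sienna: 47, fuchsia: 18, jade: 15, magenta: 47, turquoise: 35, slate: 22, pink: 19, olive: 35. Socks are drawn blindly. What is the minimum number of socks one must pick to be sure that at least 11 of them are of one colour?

By pigeonhole, the 11 colours are the holes; the socks drawn are the pigeons.
To avoid 11 of any one colour, the worst case takes at most 10 of each colour.
That gives 10 + 10 + 10 + 10 + 10 + 10 + 10 + 10 + 10 + 10 + 10 = 110 socks with no colour reaching 11.
The next sock forces some colour to 11, so 110 + 1 = 111.

111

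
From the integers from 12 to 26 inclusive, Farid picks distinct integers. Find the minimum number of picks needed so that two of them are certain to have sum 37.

9

Two chosen integers sum to 37 exactly when both halves of some pair {x, 37−x} with 12 ≤ x ≤ 37−x ≤ 25 are chosen — 7 such pairs.
The remaining 1 element (those with no distinct partner in range) can never complete a 37-sum, so the worst case takes all of them and one from each pair: 1 + 7 = 8.
Pigeonhole: the 9th integer has to be the second member of some pair, so 8 + 1 = 9.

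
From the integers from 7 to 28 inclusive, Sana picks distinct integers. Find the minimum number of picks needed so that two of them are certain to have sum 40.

15

A set avoiding the sum 40 can contain at most one of each pair {x, 40−x}, plus the 6 elements whose complement lies outside the range or equal to its own complement.
The integers 7, …, 20 (14 of them) are such a set: any two sum to at least 7+8 = 15 and at most 19+20 = 39 < 40.
Pigeonhole: any 15th integer completes one of the 8 pairs, so 15 choices force a sum of 40.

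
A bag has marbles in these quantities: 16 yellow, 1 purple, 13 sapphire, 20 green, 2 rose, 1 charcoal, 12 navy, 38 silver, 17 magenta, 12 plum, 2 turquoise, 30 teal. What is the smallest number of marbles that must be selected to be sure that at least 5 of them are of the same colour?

By pigeonhole, put each drawn marble into a box by colour. The largest draw with every box below 5 takes min(count, 4) from each colour; colours with fewer than 4 contribute all they have.
Σ min(cᵢ, 4) = 4 + 1 + 4 + 4 + 2 + 1 + 4 + 4 + 4 + 4 + 2 + 4 = 38.
Draw number 38 + 1 = 39 must push one box to 5.

39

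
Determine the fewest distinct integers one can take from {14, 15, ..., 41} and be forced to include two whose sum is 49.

Group the elements by complementary pair {x, 49−x}: {14,35}, {15,34}, {16,33}, …, giving 11 two-element pairs and 6 integers whose partner 49−x falls outside [14,41].
Treating each of those 17 groups as a pigeonhole, one can pick one integer per group — 17 integers — with no two summing to 49.
The 18th integer lands in an occupied pair, forcing a sum of 49.

18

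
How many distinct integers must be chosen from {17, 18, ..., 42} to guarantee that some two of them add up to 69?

Group the elements by complementary pair {x, 69−x}: {27,42}, {28,41}, {29,40}, …, giving 8 two-element pairs and 10 integers whose partner 69−x falls outside [17,42].
Treating each of those 18 groups as a pigeonhole, one can pick one integer per group — 18 integers — with no two summing to 69.
The 19th integer lands in an occupied pair, forcing a sum of 69.

19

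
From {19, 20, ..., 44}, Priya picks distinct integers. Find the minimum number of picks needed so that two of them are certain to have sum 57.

A set avoiding the sum 57 can contain at most one of each pair {x, 57−x}, plus the 6 elements whose complement lies outside the range.
The integers 29, …, 44 (16 of them) are such a set: any two sum to at least 29+30 = 59 > 57.
Pigeonhole: any 17th integer completes one of the 10 pairs, so 17 choices force a sum of 57.

17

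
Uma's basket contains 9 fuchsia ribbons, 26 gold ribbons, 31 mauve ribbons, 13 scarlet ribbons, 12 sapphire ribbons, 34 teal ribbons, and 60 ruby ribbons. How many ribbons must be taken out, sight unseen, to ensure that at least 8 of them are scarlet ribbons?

180

In the worst case for collecting scarlet ribbons, every non-scarlet ribbon comes out first.
There are 9 + 26 + 31 + 12 + 34 + 60 = 172 non-scarlet ribbons altogether.
After those, each further ribbon must be scarlet, so 172 + 8 = 180 draws guarantee 8 scarlet ribbons.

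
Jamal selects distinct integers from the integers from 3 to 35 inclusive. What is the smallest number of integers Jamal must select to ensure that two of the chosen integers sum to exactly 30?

22

Two chosen integers sum to 30 exactly when both halves of some pair {x, 30−x} with 3 ≤ x ≤ 30−x ≤ 27 are chosen — 12 such pairs.
The remaining 9 elements (those with no distinct partner in range) can never complete a 30-sum, so the worst case takes all of them and one from each pair: 9 + 12 = 21.
By pigeonhole, the 22nd integer has to be the second member of some pair, so 21 + 1 = 22.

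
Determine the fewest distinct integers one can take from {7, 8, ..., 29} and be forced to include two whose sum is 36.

13

Group the elements by complementary pair {x, 36−x}: {7,29}, {8,28}, {9,27}, …, giving 11 two-element pairs and the single value 18 (it cannot pair with itself since the integers are distinct).
Treating each of those 12 groups as a pigeonhole, one can pick one integer per group — 12 integers — with no two summing to 36.
The 13th integer lands in an occupied pair, forcing a sum of 36.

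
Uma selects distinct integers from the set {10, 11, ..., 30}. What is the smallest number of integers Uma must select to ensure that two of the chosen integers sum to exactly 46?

15

Group the elements by complementary pair {x, 46−x}: {16,30}, {17,29}, {18,28}, …, giving 7 two-element pairs, the single value 23 (it cannot pair with itself since the integers are distinct), and 6 integers whose partner 46−x falls outside [10,30].
Treating each of those 14 groups as a pigeonhole, one can pick one integer per group — 14 integers — with no two summing to 46.
The 15th integer lands in an occupied pair, forcing a sum of 46.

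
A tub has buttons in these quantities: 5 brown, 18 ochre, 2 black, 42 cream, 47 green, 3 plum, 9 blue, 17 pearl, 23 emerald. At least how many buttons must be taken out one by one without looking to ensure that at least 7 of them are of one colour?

47

The 9 colours are the holes; the buttons drawn are the pigeons.
To avoid 7 of any one colour, the worst case takes at most 6 of each colour, or every button of a colour that has fewer than 6.
That gives 5 + 6 + 2 + 6 + 6 + 3 + 6 + 6 + 6 = 46 buttons with no colour reaching 7.
The next button forces some colour to 7, so 46 + 1 = 47.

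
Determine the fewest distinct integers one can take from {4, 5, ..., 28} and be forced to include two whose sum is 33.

14

Group the elements by complementary pair {x, 33−x}: {5,28}, {6,27}, {7,26}, …, giving 12 two-element pairs and 1 integer whose partner 33−x falls outside [4,28].
Treating each of those 13 groups as a pigeonhole, one can pick one integer per group — 13 integers — with no two summing to 33.
The 14th integer lands in an occupied pair, forcing a sum of 33.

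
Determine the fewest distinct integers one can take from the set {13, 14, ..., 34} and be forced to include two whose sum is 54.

16

Group the elements by complementary pair {x, 54−x}: {20,34}, {21,33}, {22,32}, …, giving 7 two-element pairs, the single value 27 (it cannot pair with itself since the integers are distinct), and 7 integers whose partner 54−x falls outside [13,34].
By pigeonhole, treating each of those 15 groups as a pigeonhole, one can pick one integer per group — 15 integers — with no two summing to 54.
The 16th integer lands in an occupied pair, forcing a sum of 54.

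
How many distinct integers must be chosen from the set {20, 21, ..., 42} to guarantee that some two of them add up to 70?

Two chosen integers sum to 70 exactly when both halves of some pair {x, 70−x} with 28 ≤ x ≤ 70−x ≤ 42 are chosen — 7 such pairs.
The remaining 9 elements (those with no distinct partner in range) can never complete a 70-sum, so the worst case takes all of them and one from each pair: 9 + 7 = 16.
The 17th integer has to be the second member of some pair, so 16 + 1 = 17.

17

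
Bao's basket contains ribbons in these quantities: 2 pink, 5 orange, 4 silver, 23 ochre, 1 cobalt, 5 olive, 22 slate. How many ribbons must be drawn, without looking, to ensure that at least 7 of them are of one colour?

Pigeonhole: put each drawn ribbon into a box by colour. The largest draw with every box below 7 takes min(count, 6) from each colour; colours with fewer than 6 contribute all they have.
Σ min(cᵢ, 6) = 2 + 5 + 4 + 6 + 1 + 5 + 6 = 29.
Draw number 29 + 1 = 30 must push one box to 7.

30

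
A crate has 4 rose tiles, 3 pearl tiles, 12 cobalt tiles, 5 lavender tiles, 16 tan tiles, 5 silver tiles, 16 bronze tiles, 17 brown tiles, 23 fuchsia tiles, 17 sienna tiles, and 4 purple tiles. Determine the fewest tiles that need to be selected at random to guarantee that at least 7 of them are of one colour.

58

The 11 colours are the holes; the tiles drawn are the pigeons.
To avoid 7 of any one colour, the worst case takes at most 6 of each colour, or every tile of a colour that has fewer than 6.
That gives 4 + 3 + 6 + 5 + 6 + 5 + 6 + 6 + 6 + 6 + 4 = 57 tiles with no colour reaching 7.
The next tile forces some colour to 7, so 57 + 1 = 58.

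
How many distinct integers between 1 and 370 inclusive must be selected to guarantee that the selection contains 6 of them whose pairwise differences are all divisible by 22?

Integers whose pairwise differences are multiples of 22 are exactly those sharing a remainder mod 22. Pigeonhole: the 22 residue classes mod 22 are the pigeonholes.
With 110 integers one could put 5 in each residue class and have no class reach 6.
The 111th integer pushes some class to 6, so 22·5 + 1 = 111.

111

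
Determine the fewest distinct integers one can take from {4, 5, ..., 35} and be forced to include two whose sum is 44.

A set avoiding the sum 44 can contain at most one of each pair {x, 44−x}, plus the 6 elements whose complement lies outside the range or equal to its own complement.
The integers 4, …, 22 (19 of them) are such a set: any two sum to at least 4+5 = 9 and at most 21+22 = 43 < 44.
Any 20th integer completes one of the 13 pairs, so 20 choices force a sum of 44.

20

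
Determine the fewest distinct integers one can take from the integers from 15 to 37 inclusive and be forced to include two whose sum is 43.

17

A set avoiding the sum 43 can contain at most one of each pair {x, 43−x}, plus the 9 elements whose complement lies outside the range.
The integers 22, …, 37 (16 of them) are such a set: any two sum to at least 22+23 = 45 > 43.
Pigeonhole: any 17th integer completes one of the 7 pairs, so 17 choices force a sum of 43.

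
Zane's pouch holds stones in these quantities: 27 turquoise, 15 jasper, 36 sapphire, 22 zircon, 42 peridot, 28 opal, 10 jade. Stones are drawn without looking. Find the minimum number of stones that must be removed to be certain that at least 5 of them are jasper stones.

In the worst case for collecting jasper stones, every non-jasper stone comes out first.
There are 27 + 36 + 22 + 42 + 28 + 10 = 165 non-jasper stones altogether.
After those, each further stone must be jasper, so 165 + 5 = 170 draws guarantee 5 jasper stones.

170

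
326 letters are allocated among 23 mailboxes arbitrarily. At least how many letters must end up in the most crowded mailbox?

By pigeonhole, the 23 mailboxes are the holes and the 326 letters are the pigeons.
If every mailbox held at most 14 letters, the total would be at most 23 × 14 = 322, which is less than 326.
So some mailbox holds at least ⌈326/23⌉ = 15 letters.

15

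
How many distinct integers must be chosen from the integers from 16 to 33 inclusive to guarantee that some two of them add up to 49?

10

Two chosen integers sum to 49 exactly when both halves of some pair {x, 49−x} with 16 ≤ x ≤ 49−x ≤ 33 are chosen — 9 such pairs.
Every element belongs to one of those pairs, so the worst case picks one from each: 9 integers.
The 10th integer has to be the second member of some pair, so 9 + 1 = 10.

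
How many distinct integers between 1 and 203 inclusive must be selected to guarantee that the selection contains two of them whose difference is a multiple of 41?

Integers whose pairwise differences are multiples of 41 are exactly those sharing a remainder mod 41. The 41 residue classes mod 41 are the pigeonholes.
With 41 integers one could put 1 in each residue class and have no class reach 2.
The 42nd integer pushes some class to 2, so 41·1 + 1 = 42.

42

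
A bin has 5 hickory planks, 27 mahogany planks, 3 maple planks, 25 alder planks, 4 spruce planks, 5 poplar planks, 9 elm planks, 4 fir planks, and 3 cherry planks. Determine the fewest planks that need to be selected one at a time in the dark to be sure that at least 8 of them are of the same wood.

46

An adversary could hand out at most 7 planks per wood (6 woods run out sooner): 5 + 7 + 3 + 7 + 4 + 5 + 7 + 4 + 3 = 45 planks and still no wood has 8.
One more plank lands in a wood already at 7, so 46 draws are enough and 45 are not.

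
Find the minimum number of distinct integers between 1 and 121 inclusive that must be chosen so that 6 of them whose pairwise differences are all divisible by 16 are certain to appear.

Integers whose pairwise differences are multiples of 16 are exactly those sharing a remainder mod 16. The 16 residue classes mod 16 are the pigeonholes.
With 80 integers one could put 5 in each residue class and have no class reach 6.
The 81st integer pushes some class to 6, so 16·5 + 1 = 81.

81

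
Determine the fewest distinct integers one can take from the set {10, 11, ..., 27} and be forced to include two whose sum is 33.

12

Two chosen integers sum to 33 exactly when both halves of some pair {x, 33−x} with 10 ≤ x ≤ 33−x ≤ 23 are chosen — 7 such pairs.
The remaining 4 elements (those with no distinct partner in range) can never complete a 33-sum, so the worst case takes all of them and one from each pair: 4 + 7 = 11.
The 12th integer has to be the second member of some pair, so 11 + 1 = 12.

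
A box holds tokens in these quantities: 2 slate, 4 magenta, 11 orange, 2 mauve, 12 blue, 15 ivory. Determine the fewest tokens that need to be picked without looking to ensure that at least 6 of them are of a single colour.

24

An adversary could hand out at most 5 tokens per colour (slate, magenta, mauve run out sooner): 2 + 4 + 5 + 2 + 5 + 5 = 23 tokens and still no colour has 6.
One more token lands in a colour already at 5, so 24 draws are enough and 23 are not.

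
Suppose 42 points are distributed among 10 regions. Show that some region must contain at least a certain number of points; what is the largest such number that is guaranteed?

5

The 10 regions are the holes and the 42 points are the pigeons.
If every region held at most 4 points, the total would be at most 10 × 4 = 40, which is less than 42.
So some region holds at least ⌈42/10⌉ = 5 points.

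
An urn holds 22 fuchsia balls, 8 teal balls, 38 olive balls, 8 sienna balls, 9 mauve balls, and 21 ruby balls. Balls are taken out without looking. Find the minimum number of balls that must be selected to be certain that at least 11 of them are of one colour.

56

Put each drawn ball into a box by colour. The largest draw with every box below 11 takes min(count, 10) from each colour; colours with fewer than 10 contribute all they have.
Σ min(cᵢ, 10) = 10 + 8 + 10 + 8 + 9 + 10 = 55.
Draw number 55 + 1 = 56 must push one box to 11.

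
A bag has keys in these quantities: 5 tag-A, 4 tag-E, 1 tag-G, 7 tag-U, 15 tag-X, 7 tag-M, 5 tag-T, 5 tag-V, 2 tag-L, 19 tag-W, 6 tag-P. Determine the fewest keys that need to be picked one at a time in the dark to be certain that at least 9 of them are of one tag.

By the pigeonhole principle, the 11 tags are the holes; the keys drawn are the pigeons.
To avoid 9 of any one tag, the worst case takes at most 8 of each tag, or every key of a tag that has fewer than 8.
That gives 5 + 4 + 1 + 7 + 8 + 7 + 5 + 5 + 2 + 8 + 6 = 58 keys with no tag reaching 9.
The next key forces some tag to 9, so 58 + 1 = 59.

59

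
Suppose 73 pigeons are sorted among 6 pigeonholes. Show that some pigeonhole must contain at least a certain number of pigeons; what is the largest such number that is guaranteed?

13

The 6 pigeonholes are the holes and the 73 pigeons are the pigeons.
If every pigeonhole held at most 12 pigeons, the total would be at most 6 × 12 = 72, which is less than 73.
So some pigeonhole holds at least ⌈73/6⌉ = 13 pigeons.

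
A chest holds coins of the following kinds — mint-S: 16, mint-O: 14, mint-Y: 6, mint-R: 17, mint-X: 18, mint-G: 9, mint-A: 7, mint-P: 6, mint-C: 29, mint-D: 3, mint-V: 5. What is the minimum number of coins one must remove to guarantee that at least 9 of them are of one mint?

76

By the pigeonhole principle, put each drawn coin into a box by mint. The largest draw with every box below 9 takes min(count, 8) from each mint; mints with fewer than 8 contribute all they have.
Σ min(cᵢ, 8) = 8 + 8 + 6 + 8 + 8 + 8 + 7 + 6 + 8 + 3 + 5 = 75.
Draw number 75 + 1 = 76 must push one box to 9.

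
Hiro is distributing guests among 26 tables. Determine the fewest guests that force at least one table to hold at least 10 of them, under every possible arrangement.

With 234 guests one could put exactly 9 in each of the 26 tables, and no table would reach 10.
By pigeonhole, one more guest must land in a table that already has 9, giving it 10.
So 26 × 9 + 1 = 235 guests are required.

235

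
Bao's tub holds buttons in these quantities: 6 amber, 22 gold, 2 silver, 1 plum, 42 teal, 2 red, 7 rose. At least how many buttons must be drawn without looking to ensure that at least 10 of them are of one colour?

37

By the pigeonhole principle, the 7 colours are the holes; the buttons drawn are the pigeons.
To avoid 10 of any one colour, the worst case takes at most 9 of each colour, or every button of a colour that has fewer than 9.
That gives 6 + 9 + 2 + 1 + 9 + 2 + 7 = 36 buttons with no colour reaching 10.
The next button forces some colour to 10, so 36 + 1 = 37.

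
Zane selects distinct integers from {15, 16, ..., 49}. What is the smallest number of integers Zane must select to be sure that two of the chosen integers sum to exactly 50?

Two chosen integers sum to 50 exactly when both halves of some pair {x, 50−x} with 15 ≤ x ≤ 50−x ≤ 35 are chosen — 10 such pairs.
The remaining 15 elements (those with no distinct partner in range) can never complete a 50-sum, so the worst case takes all of them and one from each pair: 15 + 10 = 25.
By the pigeonhole principle, the 26th integer has to be the second member of some pair, so 25 + 1 = 26.

26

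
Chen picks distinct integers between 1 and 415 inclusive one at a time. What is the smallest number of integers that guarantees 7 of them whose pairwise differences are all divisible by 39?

235

Integers whose pairwise differences are multiples of 39 are exactly those sharing a remainder mod 39. By pigeonhole, the 39 residue classes mod 39 are the pigeonholes.
With 234 integers one could put 6 in each residue class and have no class reach 7.
The 235th integer pushes some class to 7, so 39·6 + 1 = 235.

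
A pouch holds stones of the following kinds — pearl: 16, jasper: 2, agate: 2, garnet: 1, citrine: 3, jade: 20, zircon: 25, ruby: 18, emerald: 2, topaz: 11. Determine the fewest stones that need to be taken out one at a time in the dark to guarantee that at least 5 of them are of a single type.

31

An adversary could hand out at most 4 stones per type (5 types run out sooner): 4 + 2 + 2 + 1 + 3 + 4 + 4 + 4 + 2 + 4 = 30 stones and still no type has 5.
One more stone lands in a type already at 4, so 31 draws are enough and 30 are not.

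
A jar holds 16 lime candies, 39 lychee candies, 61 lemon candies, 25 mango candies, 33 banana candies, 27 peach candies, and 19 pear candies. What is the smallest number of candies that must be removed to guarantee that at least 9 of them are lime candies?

In the worst case for collecting lime candies, every non-lime candy comes out first.
There are 39 + 61 + 25 + 33 + 27 + 19 = 204 non-lime candies altogether.
After those, each further candy must be lime, so 204 + 9 = 213 draws guarantee 9 lime candies.

213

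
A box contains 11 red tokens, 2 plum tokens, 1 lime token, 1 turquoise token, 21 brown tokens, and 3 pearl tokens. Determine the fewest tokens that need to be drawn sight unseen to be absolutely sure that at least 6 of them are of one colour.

18

Pigeonhole: the 6 colours are the holes; the tokens drawn are the pigeons.
To avoid 6 of any one colour, the worst case takes at most 5 of each colour, or every token of a colour that has fewer than 5.
That gives 5 + 2 + 1 + 1 + 5 + 3 = 17 tokens with no colour reaching 6.
The next token forces some colour to 6, so 17 + 1 = 18.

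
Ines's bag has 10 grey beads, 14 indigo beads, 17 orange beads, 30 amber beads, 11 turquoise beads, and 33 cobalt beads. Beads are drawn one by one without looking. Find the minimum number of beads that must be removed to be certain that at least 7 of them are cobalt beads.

89

In the worst case for collecting cobalt beads, every non-cobalt bead comes out first.
There are 10 + 14 + 17 + 30 + 11 = 82 non-cobalt beads altogether.
After those, each further bead must be cobalt, so 82 + 7 = 89 draws guarantee 7 cobalt beads.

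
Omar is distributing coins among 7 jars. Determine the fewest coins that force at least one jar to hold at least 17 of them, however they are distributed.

113

With 112 coins one could put exactly 16 in each of the 7 jars, and no jar would reach 17.
One more coin must land in a jar that already has 16, giving it 17.
So 7 × 16 + 1 = 113 coins are required.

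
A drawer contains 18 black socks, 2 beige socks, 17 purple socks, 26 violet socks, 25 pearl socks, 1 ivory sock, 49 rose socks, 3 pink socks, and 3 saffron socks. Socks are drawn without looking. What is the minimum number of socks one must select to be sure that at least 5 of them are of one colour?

The 9 colours are the holes; the socks drawn are the pigeons.
To avoid 5 of any one colour, the worst case takes at most 4 of each colour, or every sock of a colour that has fewer than 4.
That gives 4 + 2 + 4 + 4 + 4 + 1 + 4 + 3 + 3 = 29 socks with no colour reaching 5.
The next sock forces some colour to 5, so 29 + 1 = 30.

30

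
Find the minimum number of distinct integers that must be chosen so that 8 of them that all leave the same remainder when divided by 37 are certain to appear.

260

By the pigeonhole principle, the 37 residue classes mod 37 are the pigeonholes.
With 259 integers one could put 7 in each residue class and have no class reach 8.
The 260th integer pushes some class to 8, so 37·7 + 1 = 260.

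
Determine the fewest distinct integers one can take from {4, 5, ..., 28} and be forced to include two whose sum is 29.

15

Two chosen integers sum to 29 exactly when both halves of some pair {x, 29−x} with 4 ≤ x ≤ 29−x ≤ 25 are chosen — 11 such pairs.
The remaining 3 elements (those with no distinct partner in range) can never complete a 29-sum, so the worst case takes all of them and one from each pair: 3 + 11 = 14.
Pigeonhole: the 15th integer has to be the second member of some pair, so 14 + 1 = 15.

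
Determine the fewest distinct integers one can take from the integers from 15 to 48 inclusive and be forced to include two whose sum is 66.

Group the elements by complementary pair {x, 66−x}: {18,48}, {19,47}, {20,46}, …, giving 15 two-element pairs, the single value 33 (it cannot pair with itself since the integers are distinct), and 3 integers whose partner 66−x falls outside [15,48].
Pigeonhole: treating each of those 19 groups as a pigeonhole, one can pick one integer per group — 19 integers — with no two summing to 66.
The 20th integer lands in an occupied pair, forcing a sum of 66.

20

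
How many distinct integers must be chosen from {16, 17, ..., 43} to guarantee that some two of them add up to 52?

19

Two chosen integers sum to 52 exactly when both halves of some pair {x, 52−x} with 16 ≤ x ≤ 52−x ≤ 36 are chosen — 10 such pairs.
The remaining 8 elements (those with no distinct partner in range) can never complete a 52-sum, so the worst case takes all of them and one from each pair: 8 + 10 = 18.
The 19th integer has to be the second member of some pair, so 18 + 1 = 19.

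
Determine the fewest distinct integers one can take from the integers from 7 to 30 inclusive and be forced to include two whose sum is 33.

Group the elements by complementary pair {x, 33−x}: {7,26}, {8,25}, {9,24}, …, giving 10 two-element pairs and 4 integers whose partner 33−x falls outside [7,30].
By pigeonhole, treating each of those 14 groups as a pigeonhole, one can pick one integer per group — 14 integers — with no two summing to 33.
The 15th integer lands in an occupied pair, forcing a sum of 33.

15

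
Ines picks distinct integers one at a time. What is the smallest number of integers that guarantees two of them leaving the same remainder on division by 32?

33

The 32 residue classes mod 32 are the pigeonholes.
With 32 integers one could put 1 in each residue class and have no class reach 2.
The 33rd integer pushes some class to 2, so 32·1 + 1 = 33.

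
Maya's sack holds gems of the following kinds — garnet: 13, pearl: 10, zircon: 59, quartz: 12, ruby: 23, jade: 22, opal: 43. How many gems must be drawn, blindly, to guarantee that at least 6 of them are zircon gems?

129

In the worst case for collecting zircon gems, every non-zircon gem comes out first.
There are 13 + 10 + 12 + 23 + 22 + 43 = 123 non-zircon gems altogether.
After those, each further gem must be zircon, so 123 + 6 = 129 draws guarantee 6 zircon gems.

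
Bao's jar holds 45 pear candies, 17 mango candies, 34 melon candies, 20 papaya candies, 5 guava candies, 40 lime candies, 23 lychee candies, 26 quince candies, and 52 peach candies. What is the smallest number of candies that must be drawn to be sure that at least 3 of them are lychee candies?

In the worst case for collecting lychee candies, every non-lychee candy comes out first.
There are 45 + 17 + 34 + 20 + 5 + 40 + 26 + 52 = 239 non-lychee candies altogether.
After those, each further candy must be lychee, so 239 + 3 = 242 draws guarantee 3 lychee candies.

242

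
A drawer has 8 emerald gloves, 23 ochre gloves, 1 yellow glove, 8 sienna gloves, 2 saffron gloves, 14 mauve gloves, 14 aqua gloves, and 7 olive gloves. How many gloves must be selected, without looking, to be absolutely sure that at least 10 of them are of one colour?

54

Put each drawn glove into a box by colour. The largest draw with every box below 10 takes min(count, 9) from each colour; colours with fewer than 9 contribute all they have.
Σ min(cᵢ, 9) = 8 + 9 + 1 + 8 + 2 + 9 + 9 + 7 = 53.
Draw number 53 + 1 = 54 must push one box to 10.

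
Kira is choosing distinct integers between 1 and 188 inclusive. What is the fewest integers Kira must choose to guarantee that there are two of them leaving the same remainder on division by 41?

42

The 41 residue classes mod 41 are the pigeonholes.
With 41 integers one could put 1 in each residue class and have no class reach 2.
The 42nd integer pushes some class to 2, so 41·1 + 1 = 42.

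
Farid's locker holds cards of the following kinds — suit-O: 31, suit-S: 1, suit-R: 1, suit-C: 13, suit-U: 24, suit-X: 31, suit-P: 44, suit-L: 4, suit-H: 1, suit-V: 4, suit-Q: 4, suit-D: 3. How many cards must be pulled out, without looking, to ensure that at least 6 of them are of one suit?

Put each drawn card into a box by suit. The largest draw with every box below 6 takes min(count, 5) from each suit; suits with fewer than 5 contribute all they have.
Σ min(cᵢ, 5) = 5 + 1 + 1 + 5 + 5 + 5 + 5 + 4 + 1 + 4 + 4 + 3 = 43.
Draw number 43 + 1 = 44 must push one box to 6.

44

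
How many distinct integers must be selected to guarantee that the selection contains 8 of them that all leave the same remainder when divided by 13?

92

The 13 residue classes mod 13 are the pigeonholes.
With 91 integers one could put 7 in each residue class and have no class reach 8.
The 92nd integer pushes some class to 8, so 13·7 + 1 = 92.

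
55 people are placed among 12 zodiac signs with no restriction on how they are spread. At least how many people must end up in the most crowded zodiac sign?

By pigeonhole, the 12 zodiac signs are the holes and the 55 people are the pigeons.
If every zodiac sign held at most 4 people, the total would be at most 12 × 4 = 48, which is less than 55.
So some zodiac sign holds at least ⌈55/12⌉ = 5 people.

5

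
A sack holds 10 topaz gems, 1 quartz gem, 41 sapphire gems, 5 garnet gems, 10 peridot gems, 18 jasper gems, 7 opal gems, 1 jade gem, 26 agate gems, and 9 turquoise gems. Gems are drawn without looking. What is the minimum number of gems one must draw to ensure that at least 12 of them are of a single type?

77

Pigeonhole: put each drawn gem into a box by type. The largest draw with every box below 12 takes min(count, 11) from each type; types with fewer than 11 contribute all they have.
Σ min(cᵢ, 11) = 10 + 1 + 11 + 5 + 10 + 11 + 7 + 1 + 11 + 9 = 76.
Draw number 76 + 1 = 77 must push one box to 12.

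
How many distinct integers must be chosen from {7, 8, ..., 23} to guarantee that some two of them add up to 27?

Two chosen integers sum to 27 exactly when both halves of some pair {x, 27−x} with 7 ≤ x ≤ 27−x ≤ 20 are chosen — 7 such pairs.
The remaining 3 elements (those with no distinct partner in range) can never complete a 27-sum, so the worst case takes all of them and one from each pair: 3 + 7 = 10.
By the pigeonhole principle, the 11th integer has to be the second member of some pair, so 10 + 1 = 11.

11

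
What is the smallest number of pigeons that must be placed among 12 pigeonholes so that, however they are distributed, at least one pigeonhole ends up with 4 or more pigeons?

With 36 pigeons one could put exactly 3 in each of the 12 pigeonholes, and no pigeonhole would reach 4.
Pigeonhole: one more pigeon must land in a pigeonhole that already has 3, giving it 4.
So 12 × 3 + 1 = 37 pigeons are required.

37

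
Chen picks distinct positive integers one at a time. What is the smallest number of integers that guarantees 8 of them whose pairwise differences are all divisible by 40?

281

Integers whose pairwise differences are multiples of 40 are exactly those sharing a remainder mod 40. Pigeonhole: the 40 residue classes mod 40 are the pigeonholes.
With 280 integers one could put 7 in each residue class and have no class reach 8.
The 281st integer pushes some class to 8, so 40·7 + 1 = 281.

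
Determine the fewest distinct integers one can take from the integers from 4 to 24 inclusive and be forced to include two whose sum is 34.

Group the elements by complementary pair {x, 34−x}: {10,24}, {11,23}, {12,22}, …, giving 7 two-element pairs; the single value 17 (it cannot pair with itself since the integers are distinct); and 6 integers whose partner 34−x falls outside [4,24].
By pigeonhole, treating each of those 14 groups as a pigeonhole, one can pick one integer per group — 14 integers — with no two summing to 34.
The 15th integer lands in an occupied pair, forcing a sum of 34.

15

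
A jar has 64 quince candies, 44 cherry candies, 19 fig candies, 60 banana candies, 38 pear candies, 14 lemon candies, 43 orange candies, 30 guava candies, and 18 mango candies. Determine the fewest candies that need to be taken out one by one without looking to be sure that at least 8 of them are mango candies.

In the worst case for collecting mango candies, every non-mango candy comes out first.
There are 64 + 44 + 19 + 60 + 38 + 14 + 43 + 30 = 312 non-mango candies altogether.
After those, each further candy must be mango, so 312 + 8 = 320 draws guarantee 8 mango candies.

320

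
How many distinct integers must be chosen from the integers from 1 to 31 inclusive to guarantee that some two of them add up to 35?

18

Group the elements by complementary pair {x, 35−x}: {4,31}, {5,30}, {6,29}, …, giving 14 two-element pairs and 3 integers whose partner 35−x falls outside [1,31].
Pigeonhole: treating each of those 17 groups as a pigeonhole, one can pick one integer per group — 17 integers — with no two summing to 35.
The 18th integer lands in an occupied pair, forcing a sum of 35.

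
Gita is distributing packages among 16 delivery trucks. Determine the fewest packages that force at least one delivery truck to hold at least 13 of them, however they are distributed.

With 192 packages one could put exactly 12 in each of the 16 delivery trucks, and no delivery truck would reach 13.
Pigeonhole: one more package must land in a delivery truck that already has 12, giving it 13.
So 16 × 12 + 1 = 193 packages are required.

193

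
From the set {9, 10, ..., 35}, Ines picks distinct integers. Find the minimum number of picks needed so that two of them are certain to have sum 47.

16

Group the elements by complementary pair {x, 47−x}: {12,35}, {13,34}, {14,33}, …, giving 12 two-element pairs and 3 integers whose partner 47−x falls outside [9,35].
By the pigeonhole principle, treating each of those 15 groups as a pigeonhole, one can pick one integer per group — 15 integers — with no two summing to 47.
The 16th integer lands in an occupied pair, forcing a sum of 47.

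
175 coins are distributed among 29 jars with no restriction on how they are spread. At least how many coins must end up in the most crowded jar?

7

Pigeonhole: the 29 jars are the holes and the 175 coins are the pigeons.
If every jar held at most 6 coins, the total would be at most 29 × 6 = 174, which is less than 175.
So some jar holds at least ⌈175/29⌉ = 7 coins.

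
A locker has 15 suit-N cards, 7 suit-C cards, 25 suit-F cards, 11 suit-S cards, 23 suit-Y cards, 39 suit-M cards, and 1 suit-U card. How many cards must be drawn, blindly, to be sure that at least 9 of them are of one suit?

49

An adversary could hand out at most 8 cards per suit (suit-C, suit-U run out sooner): 8 + 7 + 8 + 8 + 8 + 8 + 1 = 48 cards and still no suit has 9.
By the pigeonhole principle, one more card lands in a suit already at 8, so 49 draws are enough and 48 are not.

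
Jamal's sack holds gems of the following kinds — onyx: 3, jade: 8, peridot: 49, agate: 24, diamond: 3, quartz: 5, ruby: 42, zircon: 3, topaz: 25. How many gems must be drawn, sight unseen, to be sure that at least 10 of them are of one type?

59

By the pigeonhole principle, put each drawn gem into a box by type. The largest draw with every box below 10 takes min(count, 9) from each type; types with fewer than 9 contribute all they have.
Σ min(cᵢ, 9) = 3 + 8 + 9 + 9 + 3 + 5 + 9 + 3 + 9 = 58.
Draw number 58 + 1 = 59 must push one box to 10.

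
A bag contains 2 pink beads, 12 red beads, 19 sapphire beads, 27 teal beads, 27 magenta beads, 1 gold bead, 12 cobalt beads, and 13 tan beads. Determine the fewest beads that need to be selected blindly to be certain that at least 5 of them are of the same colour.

28

By the pigeonhole principle, the 8 colours are the holes; the beads drawn are the pigeons.
To avoid 5 of any one colour, the worst case takes at most 4 of each colour, or every bead of a colour that has fewer than 4.
That gives 2 + 4 + 4 + 4 + 4 + 1 + 4 + 4 = 27 beads with no colour reaching 5.
The next bead forces some colour to 5, so 27 + 1 = 28.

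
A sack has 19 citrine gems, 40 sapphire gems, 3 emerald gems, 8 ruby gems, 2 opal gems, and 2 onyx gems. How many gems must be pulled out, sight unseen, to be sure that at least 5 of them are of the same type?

20

An adversary could hand out at most 4 gems per type (emerald, opal, onyx run out sooner): 4 + 4 + 3 + 4 + 2 + 2 = 19 gems and still no type has 5.
One more gem lands in a type already at 4, so 20 draws are enough and 19 are not.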